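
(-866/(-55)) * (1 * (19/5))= 16454/275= 59.83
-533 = -533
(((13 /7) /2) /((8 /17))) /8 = 221 /896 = 0.25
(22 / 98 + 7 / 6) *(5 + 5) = 13.91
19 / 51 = 0.37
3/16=0.19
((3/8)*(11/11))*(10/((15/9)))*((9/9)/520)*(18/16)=81/16640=0.00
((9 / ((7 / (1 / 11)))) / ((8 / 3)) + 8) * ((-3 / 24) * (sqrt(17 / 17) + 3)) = -4955 / 1232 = -4.02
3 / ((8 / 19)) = 57 / 8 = 7.12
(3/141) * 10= 10/47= 0.21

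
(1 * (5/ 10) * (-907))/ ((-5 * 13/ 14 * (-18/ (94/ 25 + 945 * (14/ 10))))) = -210589981/ 29250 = -7199.66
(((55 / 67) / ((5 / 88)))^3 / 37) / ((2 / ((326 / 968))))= 152734912 / 11128231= 13.72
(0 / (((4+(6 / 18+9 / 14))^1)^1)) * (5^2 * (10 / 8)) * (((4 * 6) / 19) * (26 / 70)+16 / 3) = 0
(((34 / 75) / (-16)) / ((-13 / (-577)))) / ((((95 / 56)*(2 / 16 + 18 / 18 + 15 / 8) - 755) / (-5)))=-68663 / 8189025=-0.01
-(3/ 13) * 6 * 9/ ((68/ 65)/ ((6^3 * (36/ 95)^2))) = -11337408/ 30685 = -369.48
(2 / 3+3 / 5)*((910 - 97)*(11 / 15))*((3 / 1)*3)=169917 / 25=6796.68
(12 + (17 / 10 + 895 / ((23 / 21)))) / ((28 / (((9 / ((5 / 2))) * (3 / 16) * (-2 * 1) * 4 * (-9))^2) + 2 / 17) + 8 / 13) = 2493835371729 / 2235746740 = 1115.44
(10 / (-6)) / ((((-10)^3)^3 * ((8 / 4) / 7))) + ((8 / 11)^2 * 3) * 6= 1382400000847 / 145200000000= 9.52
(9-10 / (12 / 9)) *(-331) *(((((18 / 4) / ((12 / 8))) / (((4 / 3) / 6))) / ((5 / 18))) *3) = -723897 / 10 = -72389.70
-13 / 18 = -0.72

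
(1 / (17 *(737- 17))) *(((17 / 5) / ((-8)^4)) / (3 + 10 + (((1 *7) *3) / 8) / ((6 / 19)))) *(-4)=-1 / 78566400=-0.00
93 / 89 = 1.04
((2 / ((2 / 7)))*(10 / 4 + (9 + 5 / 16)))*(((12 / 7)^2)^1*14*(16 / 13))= 54432 / 13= 4187.08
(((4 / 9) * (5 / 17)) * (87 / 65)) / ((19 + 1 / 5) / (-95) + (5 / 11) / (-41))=-24850100 / 30279873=-0.82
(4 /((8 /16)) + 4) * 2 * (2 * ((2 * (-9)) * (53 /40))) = -5724 /5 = -1144.80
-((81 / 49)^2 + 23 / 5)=-88028 / 12005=-7.33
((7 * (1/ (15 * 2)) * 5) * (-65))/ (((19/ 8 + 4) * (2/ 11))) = -10010/ 153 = -65.42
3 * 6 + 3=21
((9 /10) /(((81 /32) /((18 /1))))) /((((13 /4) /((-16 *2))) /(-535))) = 438272 /13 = 33713.23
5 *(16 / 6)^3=2560 / 27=94.81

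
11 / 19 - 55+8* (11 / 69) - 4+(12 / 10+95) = 39.05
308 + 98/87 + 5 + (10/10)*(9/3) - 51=23153/87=266.13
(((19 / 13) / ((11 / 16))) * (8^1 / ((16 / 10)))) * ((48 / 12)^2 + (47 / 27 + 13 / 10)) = 781432 / 3861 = 202.39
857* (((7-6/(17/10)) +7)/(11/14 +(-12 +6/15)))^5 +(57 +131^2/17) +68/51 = 358539037032231369856226/1058876376000376126047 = 338.60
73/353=0.21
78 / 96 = 13 / 16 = 0.81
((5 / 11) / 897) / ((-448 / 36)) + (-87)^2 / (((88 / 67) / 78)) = 165579716469 / 368368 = 449495.39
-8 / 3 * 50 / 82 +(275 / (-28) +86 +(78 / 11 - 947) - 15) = -33351427 / 37884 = -880.36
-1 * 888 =-888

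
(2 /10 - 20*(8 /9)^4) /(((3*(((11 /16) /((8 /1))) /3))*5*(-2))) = 25794496 /1804275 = 14.30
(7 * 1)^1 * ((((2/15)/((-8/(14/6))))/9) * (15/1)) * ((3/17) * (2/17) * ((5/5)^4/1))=-49/5202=-0.01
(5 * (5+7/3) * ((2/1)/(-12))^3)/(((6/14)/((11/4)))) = -4235/3888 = -1.09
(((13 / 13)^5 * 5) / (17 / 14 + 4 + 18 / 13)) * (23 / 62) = 10465 / 37231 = 0.28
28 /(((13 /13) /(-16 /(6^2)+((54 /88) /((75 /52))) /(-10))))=-168742 /12375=-13.64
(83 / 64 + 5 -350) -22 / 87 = -343.96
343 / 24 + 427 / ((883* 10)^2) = 6685835737 / 467813400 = 14.29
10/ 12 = 5/ 6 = 0.83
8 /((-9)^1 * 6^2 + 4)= -1 /40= -0.02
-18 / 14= -9 / 7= -1.29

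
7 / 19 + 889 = 889.37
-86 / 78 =-43 / 39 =-1.10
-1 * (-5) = 5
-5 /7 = -0.71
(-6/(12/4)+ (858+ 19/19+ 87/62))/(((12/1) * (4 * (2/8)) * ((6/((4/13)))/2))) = 53221/7254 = 7.34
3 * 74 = 222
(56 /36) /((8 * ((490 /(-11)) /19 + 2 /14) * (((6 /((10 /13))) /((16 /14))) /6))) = -29260 /376857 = -0.08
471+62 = 533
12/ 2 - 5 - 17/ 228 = 211/ 228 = 0.93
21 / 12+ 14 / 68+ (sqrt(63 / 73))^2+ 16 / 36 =145793 / 44676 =3.26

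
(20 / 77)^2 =400 / 5929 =0.07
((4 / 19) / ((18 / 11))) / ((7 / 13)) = 0.24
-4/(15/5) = -4/3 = -1.33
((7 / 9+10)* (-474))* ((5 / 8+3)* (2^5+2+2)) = -666681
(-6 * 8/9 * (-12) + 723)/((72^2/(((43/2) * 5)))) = 169205/10368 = 16.32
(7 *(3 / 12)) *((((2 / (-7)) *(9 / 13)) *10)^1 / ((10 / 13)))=-9 / 2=-4.50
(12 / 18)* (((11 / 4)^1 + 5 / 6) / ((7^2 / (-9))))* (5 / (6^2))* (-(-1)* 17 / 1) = -3655 / 3528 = -1.04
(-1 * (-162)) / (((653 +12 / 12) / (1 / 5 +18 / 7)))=2619 / 3815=0.69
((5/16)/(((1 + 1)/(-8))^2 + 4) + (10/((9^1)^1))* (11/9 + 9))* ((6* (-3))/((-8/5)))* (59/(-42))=-3552095/19656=-180.71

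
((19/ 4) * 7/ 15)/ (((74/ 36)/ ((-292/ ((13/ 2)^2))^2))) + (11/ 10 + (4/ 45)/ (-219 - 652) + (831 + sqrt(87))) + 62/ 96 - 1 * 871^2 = -38628891290051689/ 50977957680 + sqrt(87) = -757747.42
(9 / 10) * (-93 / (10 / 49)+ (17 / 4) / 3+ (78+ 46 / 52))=-878433 / 2600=-337.86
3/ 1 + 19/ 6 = 6.17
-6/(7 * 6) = -1/7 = -0.14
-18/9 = -2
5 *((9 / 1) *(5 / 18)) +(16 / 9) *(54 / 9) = 139 / 6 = 23.17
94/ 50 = 47/ 25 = 1.88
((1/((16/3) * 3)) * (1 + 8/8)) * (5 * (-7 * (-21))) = 735/8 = 91.88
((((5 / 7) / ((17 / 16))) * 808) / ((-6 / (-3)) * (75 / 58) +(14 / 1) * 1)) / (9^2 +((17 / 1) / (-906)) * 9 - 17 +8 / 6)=0.50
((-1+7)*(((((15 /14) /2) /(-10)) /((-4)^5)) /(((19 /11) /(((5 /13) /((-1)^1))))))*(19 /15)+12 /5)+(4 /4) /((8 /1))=4705627 /1863680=2.52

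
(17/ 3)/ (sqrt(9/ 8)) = 34 * sqrt(2)/ 9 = 5.34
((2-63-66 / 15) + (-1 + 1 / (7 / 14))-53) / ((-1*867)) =587 / 4335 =0.14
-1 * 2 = -2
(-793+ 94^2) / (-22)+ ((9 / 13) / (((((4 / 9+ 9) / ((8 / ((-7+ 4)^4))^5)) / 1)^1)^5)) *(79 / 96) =-1349732544473814263269166258246276109991289039372887239713 / 3691920425018514707437729414573930070982166929894581250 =-365.59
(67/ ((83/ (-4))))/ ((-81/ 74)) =19832/ 6723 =2.95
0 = 0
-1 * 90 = -90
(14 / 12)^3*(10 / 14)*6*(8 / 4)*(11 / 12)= 2695 / 216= 12.48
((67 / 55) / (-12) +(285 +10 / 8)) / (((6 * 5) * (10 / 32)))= 377716 / 12375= 30.52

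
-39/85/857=-39/72845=-0.00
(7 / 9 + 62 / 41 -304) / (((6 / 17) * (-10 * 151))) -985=-3291100273 / 3343140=-984.43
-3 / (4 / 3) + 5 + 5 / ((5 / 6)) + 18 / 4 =53 / 4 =13.25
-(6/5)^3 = -216/125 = -1.73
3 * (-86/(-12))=43/2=21.50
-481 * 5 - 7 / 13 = -31272 / 13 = -2405.54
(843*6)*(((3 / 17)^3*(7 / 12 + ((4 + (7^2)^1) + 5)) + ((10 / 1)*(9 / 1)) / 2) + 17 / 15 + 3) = 12289615647 / 49130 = 250144.83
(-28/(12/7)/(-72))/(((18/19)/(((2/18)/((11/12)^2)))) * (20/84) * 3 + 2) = 6517/204471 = 0.03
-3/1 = -3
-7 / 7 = -1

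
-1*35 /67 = -35 /67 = -0.52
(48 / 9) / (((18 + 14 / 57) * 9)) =19 / 585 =0.03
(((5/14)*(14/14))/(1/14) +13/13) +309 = 315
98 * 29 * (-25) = -71050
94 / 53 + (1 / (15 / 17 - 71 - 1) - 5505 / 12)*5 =-587469911 / 256308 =-2292.05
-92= -92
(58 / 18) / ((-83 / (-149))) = 4321 / 747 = 5.78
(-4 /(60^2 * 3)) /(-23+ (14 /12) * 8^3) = -1 /1550700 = -0.00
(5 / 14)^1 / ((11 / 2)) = 5 / 77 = 0.06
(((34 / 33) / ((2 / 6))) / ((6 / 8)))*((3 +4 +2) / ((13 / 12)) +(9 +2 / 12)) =92684 / 1287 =72.02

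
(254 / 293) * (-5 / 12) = -0.36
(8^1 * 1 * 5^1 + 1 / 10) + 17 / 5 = 43.50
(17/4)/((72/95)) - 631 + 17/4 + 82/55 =-9815279/15840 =-619.65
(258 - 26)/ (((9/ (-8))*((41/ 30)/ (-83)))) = 1540480/ 123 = 12524.23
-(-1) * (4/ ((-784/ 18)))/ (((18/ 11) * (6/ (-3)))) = 11/ 392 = 0.03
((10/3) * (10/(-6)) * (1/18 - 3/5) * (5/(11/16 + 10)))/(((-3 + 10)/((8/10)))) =2240/13851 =0.16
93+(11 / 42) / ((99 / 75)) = 11743 / 126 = 93.20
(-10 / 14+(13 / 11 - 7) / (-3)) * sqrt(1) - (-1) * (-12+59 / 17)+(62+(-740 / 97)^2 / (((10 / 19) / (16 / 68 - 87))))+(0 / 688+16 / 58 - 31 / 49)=-71556717031313 / 7500676029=-9540.04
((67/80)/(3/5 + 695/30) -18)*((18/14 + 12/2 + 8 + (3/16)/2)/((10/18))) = -635422671/1277696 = -497.32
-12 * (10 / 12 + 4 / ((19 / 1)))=-238 / 19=-12.53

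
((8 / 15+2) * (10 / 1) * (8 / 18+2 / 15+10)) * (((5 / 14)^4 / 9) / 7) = 40375 / 583443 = 0.07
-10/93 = -0.11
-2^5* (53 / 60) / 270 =-212 / 2025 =-0.10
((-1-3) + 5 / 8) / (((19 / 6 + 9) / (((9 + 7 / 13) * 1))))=-2.65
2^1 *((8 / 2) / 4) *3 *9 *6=324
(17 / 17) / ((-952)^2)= 1 / 906304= 0.00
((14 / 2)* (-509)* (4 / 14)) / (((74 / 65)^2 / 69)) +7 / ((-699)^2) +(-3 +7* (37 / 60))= -724998964791673 / 13377895380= -54193.80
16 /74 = 8 /37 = 0.22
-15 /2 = -7.50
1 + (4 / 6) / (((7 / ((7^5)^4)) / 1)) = 22797790370746289 / 3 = 7599263456915429.67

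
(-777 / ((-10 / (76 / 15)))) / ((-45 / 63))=-68894 / 125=-551.15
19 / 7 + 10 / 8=111 / 28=3.96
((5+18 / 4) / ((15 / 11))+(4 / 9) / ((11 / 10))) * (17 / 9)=124049 / 8910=13.92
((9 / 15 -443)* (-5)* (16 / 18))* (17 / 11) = 300832 / 99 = 3038.71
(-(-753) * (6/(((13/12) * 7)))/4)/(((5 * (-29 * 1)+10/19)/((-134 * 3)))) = 11502828/27755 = 414.44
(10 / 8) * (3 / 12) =5 / 16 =0.31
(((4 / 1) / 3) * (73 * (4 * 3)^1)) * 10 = 11680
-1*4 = -4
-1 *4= -4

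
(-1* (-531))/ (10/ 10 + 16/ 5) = 126.43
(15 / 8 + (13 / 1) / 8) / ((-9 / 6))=-7 / 3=-2.33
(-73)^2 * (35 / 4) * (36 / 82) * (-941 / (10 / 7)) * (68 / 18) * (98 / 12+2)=-254806310857 / 492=-517899005.81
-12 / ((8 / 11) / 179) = -5907 / 2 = -2953.50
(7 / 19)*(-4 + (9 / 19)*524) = 32480 / 361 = 89.97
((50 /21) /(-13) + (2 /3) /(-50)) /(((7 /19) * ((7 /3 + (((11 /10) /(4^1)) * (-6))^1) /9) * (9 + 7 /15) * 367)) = -1375866 /680530669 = -0.00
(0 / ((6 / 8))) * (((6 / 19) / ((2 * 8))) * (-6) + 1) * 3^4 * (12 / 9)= 0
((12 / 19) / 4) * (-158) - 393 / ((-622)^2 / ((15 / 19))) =-183388911 / 7350796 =-24.95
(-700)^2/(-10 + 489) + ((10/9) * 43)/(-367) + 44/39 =21060637066/20567781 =1023.96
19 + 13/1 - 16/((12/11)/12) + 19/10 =-1421/10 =-142.10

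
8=8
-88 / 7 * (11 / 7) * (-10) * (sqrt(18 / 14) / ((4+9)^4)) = 29040 * sqrt(7) / 9796423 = 0.01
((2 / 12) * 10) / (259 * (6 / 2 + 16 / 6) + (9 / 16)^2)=1280 / 1127411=0.00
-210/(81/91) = -6370/27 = -235.93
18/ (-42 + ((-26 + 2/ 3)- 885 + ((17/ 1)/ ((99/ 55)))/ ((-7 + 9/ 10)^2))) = -602802/ 31884191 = -0.02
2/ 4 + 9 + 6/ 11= 221/ 22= 10.05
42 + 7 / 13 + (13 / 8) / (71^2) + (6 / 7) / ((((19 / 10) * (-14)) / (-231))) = 49.98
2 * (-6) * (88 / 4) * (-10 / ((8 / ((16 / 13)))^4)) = 42240 / 28561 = 1.48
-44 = -44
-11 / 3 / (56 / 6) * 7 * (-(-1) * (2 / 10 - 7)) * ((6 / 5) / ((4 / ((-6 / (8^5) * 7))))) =-11781 / 1638400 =-0.01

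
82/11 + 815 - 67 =8310/11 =755.45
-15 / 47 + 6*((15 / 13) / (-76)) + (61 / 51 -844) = -998465069 / 1184118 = -843.21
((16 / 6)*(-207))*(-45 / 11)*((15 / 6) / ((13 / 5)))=310500 / 143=2171.33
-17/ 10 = -1.70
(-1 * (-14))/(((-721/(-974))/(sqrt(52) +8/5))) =15584/515 +3896 * sqrt(13)/103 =166.64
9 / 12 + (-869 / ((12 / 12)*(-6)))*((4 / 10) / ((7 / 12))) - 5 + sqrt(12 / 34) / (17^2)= sqrt(102) / 4913 + 13309 / 140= 95.07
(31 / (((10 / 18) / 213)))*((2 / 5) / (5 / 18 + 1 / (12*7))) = 29951208 / 1825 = 16411.62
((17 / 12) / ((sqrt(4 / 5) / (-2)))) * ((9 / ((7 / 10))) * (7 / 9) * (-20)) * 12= 3400 * sqrt(5)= 7602.63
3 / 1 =3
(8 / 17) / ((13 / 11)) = 88 / 221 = 0.40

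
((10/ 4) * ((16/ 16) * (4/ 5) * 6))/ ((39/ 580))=2320/ 13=178.46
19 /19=1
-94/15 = -6.27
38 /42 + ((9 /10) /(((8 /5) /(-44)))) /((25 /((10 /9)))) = -41 /210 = -0.20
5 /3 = 1.67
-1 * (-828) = 828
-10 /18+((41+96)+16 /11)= 13652 /99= 137.90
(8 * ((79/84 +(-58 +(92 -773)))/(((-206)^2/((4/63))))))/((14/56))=-495976/14035707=-0.04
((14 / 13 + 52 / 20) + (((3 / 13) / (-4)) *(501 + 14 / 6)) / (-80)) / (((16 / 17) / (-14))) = -999957 / 16640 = -60.09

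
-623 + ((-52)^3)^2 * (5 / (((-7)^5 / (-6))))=593107819159 / 16807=35289332.97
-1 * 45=-45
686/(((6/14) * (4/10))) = 4001.67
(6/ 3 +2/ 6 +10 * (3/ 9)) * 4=68/ 3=22.67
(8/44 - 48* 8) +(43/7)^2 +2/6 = -559078/1617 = -345.75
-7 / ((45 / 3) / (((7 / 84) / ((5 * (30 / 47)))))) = -329 / 27000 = -0.01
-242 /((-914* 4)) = 121 /1828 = 0.07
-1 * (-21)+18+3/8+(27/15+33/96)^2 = 1125649/25600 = 43.97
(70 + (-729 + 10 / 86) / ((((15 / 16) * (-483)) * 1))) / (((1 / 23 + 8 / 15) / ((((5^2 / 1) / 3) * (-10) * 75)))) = -139430762500 / 179697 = -775921.48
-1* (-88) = 88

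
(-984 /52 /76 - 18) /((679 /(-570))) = 135225 /8827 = 15.32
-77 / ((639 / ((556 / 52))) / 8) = -85624 / 8307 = -10.31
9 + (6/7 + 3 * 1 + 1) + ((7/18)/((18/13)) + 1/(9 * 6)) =32107/2268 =14.16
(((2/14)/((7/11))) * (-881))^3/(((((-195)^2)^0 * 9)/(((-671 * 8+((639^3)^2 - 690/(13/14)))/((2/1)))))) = -805479110815708242136745256779/27529866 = -29258373826291353620709.42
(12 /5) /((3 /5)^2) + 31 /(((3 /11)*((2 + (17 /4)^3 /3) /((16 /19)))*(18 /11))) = 7959092 /905787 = 8.79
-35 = -35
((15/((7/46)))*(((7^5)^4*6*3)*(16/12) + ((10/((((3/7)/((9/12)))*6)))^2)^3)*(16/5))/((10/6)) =18788379089943089983312649/51840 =362430152197976272826.25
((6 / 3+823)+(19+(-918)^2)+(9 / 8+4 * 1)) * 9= 60737265 / 8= 7592158.12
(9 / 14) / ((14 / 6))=27 / 98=0.28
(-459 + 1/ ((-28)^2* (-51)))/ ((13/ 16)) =-18352657/ 32487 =-564.92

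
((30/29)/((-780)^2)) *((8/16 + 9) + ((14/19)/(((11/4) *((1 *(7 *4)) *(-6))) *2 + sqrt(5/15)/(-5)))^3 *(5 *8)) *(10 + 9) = 65890163143000 *sqrt(3)/464523298862728925788842706339 + 34216060096180964111377121279/111485591727054942189322249521360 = 0.00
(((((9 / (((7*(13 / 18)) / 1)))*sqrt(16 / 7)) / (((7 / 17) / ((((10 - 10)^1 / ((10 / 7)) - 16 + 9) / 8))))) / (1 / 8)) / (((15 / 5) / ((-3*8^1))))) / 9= 9792*sqrt(7) / 637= 40.67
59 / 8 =7.38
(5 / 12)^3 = 125 / 1728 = 0.07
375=375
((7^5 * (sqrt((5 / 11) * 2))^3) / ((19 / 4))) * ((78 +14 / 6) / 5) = 32403896 * sqrt(110) / 6897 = 49275.76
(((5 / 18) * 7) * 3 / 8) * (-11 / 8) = -385 / 384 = -1.00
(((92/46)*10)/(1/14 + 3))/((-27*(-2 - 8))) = 0.02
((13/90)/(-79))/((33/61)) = -793/234630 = -0.00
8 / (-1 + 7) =4 / 3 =1.33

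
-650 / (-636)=325 / 318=1.02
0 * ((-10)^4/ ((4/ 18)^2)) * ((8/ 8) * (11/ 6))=0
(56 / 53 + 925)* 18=883458 / 53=16669.02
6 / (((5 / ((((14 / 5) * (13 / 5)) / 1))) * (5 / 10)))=2184 / 125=17.47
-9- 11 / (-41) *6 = -303 / 41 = -7.39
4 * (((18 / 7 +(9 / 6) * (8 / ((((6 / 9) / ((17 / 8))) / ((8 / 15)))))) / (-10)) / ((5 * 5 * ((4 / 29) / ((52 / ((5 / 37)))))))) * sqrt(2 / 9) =-7476664 * sqrt(2) / 21875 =-483.36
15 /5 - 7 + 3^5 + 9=248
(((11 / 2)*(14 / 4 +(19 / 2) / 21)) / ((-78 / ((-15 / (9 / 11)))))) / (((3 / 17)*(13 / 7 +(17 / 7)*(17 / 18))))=853655 / 122382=6.98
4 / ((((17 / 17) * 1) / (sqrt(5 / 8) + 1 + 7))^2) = (sqrt(10) + 32)^2 / 4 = 309.10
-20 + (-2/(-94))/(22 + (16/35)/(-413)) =-298899905/14945718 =-20.00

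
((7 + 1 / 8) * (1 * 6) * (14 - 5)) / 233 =1539 / 932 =1.65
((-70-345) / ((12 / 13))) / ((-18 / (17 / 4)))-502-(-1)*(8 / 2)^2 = -328189 / 864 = -379.85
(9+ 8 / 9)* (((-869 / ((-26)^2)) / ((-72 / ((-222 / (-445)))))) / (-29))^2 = 1033815409 / 1108215970617600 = 0.00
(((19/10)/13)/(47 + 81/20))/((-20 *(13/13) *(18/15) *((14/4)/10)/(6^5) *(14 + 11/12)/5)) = -14774400/16631069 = -0.89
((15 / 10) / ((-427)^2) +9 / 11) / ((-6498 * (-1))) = 1093985 / 8688341508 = 0.00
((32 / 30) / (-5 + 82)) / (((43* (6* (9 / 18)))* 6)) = 8 / 446985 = 0.00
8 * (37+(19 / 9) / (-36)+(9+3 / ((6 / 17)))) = 35278 / 81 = 435.53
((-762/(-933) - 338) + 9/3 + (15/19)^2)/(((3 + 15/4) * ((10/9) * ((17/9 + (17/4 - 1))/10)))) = -1797557568/20770135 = -86.55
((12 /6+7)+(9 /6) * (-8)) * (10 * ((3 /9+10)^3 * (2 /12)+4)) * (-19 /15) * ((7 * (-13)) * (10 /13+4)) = -250999994 /81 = -3098765.36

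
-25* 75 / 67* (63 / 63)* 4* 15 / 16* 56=-393750 / 67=-5876.87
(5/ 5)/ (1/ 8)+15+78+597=698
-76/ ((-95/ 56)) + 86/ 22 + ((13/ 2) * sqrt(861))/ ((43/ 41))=2679/ 55 + 533 * sqrt(861)/ 86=230.57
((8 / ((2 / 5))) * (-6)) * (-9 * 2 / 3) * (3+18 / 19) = 54000 / 19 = 2842.11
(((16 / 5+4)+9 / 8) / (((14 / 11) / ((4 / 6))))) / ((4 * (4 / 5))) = 1221 / 896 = 1.36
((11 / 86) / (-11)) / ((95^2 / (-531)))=531 / 776150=0.00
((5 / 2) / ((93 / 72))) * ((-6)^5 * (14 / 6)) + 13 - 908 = -1116385 / 31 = -36012.42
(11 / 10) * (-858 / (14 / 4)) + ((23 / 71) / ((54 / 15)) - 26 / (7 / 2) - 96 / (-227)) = -2808240233 / 10153710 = -276.57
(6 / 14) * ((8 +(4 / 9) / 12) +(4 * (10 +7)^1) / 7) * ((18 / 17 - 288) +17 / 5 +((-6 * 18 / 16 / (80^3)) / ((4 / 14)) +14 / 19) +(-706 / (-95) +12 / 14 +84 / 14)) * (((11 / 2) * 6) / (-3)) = 22470.68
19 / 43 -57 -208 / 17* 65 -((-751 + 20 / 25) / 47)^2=-44673999131 / 40369475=-1106.63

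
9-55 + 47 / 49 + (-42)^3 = -3632519 / 49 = -74133.04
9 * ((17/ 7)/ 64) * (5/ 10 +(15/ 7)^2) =76347/ 43904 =1.74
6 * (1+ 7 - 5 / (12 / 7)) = 61 / 2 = 30.50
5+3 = 8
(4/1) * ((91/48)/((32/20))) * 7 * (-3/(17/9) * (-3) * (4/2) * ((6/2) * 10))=1289925/136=9484.74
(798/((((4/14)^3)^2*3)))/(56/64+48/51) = 269235.21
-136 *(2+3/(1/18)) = -7616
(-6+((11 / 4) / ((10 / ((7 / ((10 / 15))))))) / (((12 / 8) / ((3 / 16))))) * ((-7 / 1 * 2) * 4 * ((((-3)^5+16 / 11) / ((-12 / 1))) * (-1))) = -22374597 / 3520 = -6356.42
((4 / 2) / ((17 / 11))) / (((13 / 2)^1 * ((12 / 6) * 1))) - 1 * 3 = -641 / 221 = -2.90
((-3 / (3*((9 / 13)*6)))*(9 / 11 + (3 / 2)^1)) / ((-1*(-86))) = -221 / 34056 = -0.01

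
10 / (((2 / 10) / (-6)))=-300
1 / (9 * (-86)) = -1 / 774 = -0.00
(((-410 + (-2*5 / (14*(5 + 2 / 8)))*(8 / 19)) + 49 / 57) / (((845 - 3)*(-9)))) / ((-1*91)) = -380963 / 642015738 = -0.00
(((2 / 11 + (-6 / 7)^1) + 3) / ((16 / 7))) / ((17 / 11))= 179 / 272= 0.66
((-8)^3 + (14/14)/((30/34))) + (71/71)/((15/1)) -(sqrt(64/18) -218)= -1464/5 -4* sqrt(2)/3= -294.69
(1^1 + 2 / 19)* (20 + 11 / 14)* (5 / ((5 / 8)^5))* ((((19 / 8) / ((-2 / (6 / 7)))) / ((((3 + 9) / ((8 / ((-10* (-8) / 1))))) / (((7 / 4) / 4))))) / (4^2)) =-873 / 3125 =-0.28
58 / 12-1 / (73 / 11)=2051 / 438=4.68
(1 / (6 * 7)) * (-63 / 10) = -3 / 20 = -0.15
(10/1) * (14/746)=0.19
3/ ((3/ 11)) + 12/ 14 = 83/ 7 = 11.86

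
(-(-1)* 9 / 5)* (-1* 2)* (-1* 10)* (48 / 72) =24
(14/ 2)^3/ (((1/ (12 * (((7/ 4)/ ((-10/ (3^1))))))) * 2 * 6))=-7203/ 40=-180.08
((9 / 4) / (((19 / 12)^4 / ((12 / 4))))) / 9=15552 / 130321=0.12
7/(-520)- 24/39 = -327/520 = -0.63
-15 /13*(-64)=960 /13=73.85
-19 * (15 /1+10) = -475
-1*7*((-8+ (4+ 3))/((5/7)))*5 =49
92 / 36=23 / 9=2.56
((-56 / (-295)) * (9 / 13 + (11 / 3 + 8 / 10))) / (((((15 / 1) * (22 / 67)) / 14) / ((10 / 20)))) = 13210792 / 9491625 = 1.39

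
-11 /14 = -0.79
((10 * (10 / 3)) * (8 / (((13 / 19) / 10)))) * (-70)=-10640000 / 39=-272820.51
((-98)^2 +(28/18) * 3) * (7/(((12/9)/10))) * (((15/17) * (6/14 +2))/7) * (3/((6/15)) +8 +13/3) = 3062762.50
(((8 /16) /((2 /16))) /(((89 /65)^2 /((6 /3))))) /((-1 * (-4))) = 8450 /7921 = 1.07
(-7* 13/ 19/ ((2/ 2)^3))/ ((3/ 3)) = -91/ 19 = -4.79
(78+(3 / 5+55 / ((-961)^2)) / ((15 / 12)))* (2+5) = 12683645114 / 23088025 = 549.36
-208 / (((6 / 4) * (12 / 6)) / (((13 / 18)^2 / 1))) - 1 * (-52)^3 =34158956 / 243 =140571.84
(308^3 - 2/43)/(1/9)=11307409326/43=262963007.58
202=202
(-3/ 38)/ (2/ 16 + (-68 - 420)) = 4/ 24719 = 0.00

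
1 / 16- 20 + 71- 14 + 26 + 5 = 68.06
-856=-856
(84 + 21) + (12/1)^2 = 249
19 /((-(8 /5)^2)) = -475 /64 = -7.42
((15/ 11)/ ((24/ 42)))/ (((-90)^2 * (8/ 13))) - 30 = -5702309/ 190080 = -30.00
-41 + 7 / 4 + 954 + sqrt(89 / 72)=915.86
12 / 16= 3 / 4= 0.75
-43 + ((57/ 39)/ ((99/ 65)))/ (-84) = -357683/ 8316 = -43.01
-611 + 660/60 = -600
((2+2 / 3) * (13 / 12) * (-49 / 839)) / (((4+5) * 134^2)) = -637 / 610135902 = -0.00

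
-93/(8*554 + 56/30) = -1395/66508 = -0.02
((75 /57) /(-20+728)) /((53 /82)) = 1025 /356478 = 0.00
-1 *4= -4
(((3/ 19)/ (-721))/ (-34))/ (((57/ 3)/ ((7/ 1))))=3/ 1264222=0.00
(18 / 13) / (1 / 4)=72 / 13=5.54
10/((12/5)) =25/6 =4.17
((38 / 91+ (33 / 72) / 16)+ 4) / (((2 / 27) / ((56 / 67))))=1398321 / 27872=50.17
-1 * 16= -16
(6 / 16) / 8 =3 / 64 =0.05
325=325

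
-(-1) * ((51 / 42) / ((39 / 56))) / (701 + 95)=17 / 7761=0.00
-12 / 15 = -4 / 5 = -0.80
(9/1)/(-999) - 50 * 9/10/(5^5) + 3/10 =0.28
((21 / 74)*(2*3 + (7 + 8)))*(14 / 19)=3087 / 703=4.39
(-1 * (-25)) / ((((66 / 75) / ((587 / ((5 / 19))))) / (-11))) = -1394125 / 2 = -697062.50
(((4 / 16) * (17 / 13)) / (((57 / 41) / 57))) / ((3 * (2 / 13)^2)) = 9061 / 48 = 188.77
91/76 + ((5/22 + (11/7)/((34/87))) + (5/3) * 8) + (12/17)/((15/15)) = 5815297/298452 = 19.48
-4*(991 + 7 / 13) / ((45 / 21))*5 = -9254.36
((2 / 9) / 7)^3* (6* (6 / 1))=32 / 27783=0.00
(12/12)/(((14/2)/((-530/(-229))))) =530/1603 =0.33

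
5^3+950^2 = 902625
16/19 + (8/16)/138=0.85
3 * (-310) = -930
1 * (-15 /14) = -15 /14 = -1.07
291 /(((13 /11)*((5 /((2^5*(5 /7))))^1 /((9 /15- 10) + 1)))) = -614592 /65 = -9455.26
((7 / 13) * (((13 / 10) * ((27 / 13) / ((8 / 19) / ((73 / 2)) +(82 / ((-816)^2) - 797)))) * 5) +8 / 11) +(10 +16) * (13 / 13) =1406116169933622 / 52627748269811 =26.72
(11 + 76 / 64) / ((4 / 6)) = 585 / 32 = 18.28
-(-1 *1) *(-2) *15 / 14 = -15 / 7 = -2.14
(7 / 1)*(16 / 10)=56 / 5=11.20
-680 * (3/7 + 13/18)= -49300/63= -782.54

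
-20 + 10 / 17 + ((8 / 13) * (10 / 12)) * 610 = 194530 / 663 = 293.41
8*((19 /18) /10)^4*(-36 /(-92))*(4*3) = 0.00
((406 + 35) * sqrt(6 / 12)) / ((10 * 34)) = 441 * sqrt(2) / 680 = 0.92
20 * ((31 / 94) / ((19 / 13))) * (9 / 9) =4030 / 893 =4.51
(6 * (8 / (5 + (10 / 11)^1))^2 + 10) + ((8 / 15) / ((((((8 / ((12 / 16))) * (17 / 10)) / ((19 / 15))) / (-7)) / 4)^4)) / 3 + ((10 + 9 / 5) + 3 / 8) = 3635657118857 / 101628352800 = 35.77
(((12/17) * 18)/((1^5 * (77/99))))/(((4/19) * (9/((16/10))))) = 8208/595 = 13.79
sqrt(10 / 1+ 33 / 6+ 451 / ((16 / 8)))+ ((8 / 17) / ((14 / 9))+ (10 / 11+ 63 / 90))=25023 / 13090+ sqrt(241)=17.44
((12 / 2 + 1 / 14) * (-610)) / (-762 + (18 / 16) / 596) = 123610400 / 25432449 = 4.86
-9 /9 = -1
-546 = -546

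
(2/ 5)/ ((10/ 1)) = 0.04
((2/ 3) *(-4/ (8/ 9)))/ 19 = -3/ 19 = -0.16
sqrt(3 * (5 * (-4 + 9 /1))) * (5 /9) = 25 * sqrt(3) /9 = 4.81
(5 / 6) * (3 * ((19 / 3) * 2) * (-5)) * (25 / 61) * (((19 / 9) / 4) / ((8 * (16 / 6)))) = -225625 / 140544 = -1.61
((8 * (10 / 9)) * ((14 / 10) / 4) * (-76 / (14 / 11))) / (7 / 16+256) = -2432 / 3357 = -0.72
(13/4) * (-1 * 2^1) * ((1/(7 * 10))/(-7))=13/980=0.01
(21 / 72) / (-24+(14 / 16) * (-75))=-7 / 2151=-0.00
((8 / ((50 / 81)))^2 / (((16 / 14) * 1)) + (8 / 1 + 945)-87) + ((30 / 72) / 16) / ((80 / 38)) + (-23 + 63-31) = 981099619 / 960000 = 1021.98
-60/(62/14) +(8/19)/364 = -726118/53599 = -13.55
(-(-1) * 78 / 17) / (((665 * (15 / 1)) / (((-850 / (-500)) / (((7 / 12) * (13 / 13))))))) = 156 / 116375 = 0.00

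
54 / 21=18 / 7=2.57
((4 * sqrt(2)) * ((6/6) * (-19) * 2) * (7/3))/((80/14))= -931 * sqrt(2)/15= -87.78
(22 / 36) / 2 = 0.31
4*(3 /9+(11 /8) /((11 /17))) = 59 /6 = 9.83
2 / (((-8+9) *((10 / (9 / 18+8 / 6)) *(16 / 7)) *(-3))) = -77 / 1440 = -0.05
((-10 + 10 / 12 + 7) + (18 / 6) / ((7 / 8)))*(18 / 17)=159 / 119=1.34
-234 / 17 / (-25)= 234 / 425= 0.55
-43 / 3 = -14.33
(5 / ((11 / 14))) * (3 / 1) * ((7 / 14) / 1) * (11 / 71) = 105 / 71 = 1.48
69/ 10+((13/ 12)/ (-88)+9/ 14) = 278329/ 36960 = 7.53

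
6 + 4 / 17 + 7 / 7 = 123 / 17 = 7.24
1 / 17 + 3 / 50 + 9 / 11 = 8761 / 9350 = 0.94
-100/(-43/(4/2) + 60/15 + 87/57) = 3800/607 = 6.26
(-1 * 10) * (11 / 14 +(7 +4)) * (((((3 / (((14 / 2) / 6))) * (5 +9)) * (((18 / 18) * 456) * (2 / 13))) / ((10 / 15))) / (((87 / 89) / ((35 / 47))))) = -6026724000 / 17719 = -340127.77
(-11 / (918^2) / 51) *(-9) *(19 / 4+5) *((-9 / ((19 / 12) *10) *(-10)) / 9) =143 / 10081476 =0.00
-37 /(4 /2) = -37 /2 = -18.50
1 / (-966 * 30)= -1 / 28980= -0.00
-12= -12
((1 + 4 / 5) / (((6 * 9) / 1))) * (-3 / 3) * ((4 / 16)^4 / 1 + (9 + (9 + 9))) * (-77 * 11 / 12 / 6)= 5855311 / 552960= 10.59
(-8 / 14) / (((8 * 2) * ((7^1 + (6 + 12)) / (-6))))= 3 / 350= 0.01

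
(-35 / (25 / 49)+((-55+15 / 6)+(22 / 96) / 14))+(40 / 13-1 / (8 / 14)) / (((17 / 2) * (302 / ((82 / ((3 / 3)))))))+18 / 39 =-13520187571 / 112126560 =-120.58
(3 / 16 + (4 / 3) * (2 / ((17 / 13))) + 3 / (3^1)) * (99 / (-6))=-28963 / 544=-53.24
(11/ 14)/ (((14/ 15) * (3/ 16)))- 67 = -3063/ 49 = -62.51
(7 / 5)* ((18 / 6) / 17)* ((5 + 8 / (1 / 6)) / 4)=1113 / 340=3.27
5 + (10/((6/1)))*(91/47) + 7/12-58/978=8.75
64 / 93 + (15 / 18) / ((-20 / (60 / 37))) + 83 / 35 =720691 / 240870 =2.99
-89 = -89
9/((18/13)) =13/2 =6.50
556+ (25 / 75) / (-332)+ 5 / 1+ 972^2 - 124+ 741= 942178151 / 996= 945962.00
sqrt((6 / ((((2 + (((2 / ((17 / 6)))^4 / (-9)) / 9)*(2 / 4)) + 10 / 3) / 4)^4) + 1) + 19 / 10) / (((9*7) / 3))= 0.10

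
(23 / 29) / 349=23 / 10121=0.00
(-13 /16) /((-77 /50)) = 325 /616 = 0.53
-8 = -8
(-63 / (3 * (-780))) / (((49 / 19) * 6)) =19 / 10920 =0.00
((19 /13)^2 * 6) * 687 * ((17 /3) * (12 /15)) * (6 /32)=12648357 /1690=7484.23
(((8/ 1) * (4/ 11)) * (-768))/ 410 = -12288/ 2255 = -5.45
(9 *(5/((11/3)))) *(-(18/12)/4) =-405/88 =-4.60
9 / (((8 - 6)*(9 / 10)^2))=50 / 9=5.56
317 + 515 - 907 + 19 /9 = -656 /9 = -72.89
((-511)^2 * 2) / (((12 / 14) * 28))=21760.08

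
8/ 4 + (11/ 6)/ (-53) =625/ 318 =1.97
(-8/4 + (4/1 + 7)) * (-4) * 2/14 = -36/7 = -5.14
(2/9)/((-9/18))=-4/9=-0.44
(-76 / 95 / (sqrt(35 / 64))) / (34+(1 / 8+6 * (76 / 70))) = -256 * sqrt(35) / 56895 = -0.03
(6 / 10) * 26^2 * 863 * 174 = 304528536 / 5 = 60905707.20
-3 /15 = -1 /5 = -0.20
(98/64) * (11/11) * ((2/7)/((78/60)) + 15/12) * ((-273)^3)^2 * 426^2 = 5410576711228881247965/32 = 169080522225902538998.91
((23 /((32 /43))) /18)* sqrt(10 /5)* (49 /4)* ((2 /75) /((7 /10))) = 6923* sqrt(2) /8640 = 1.13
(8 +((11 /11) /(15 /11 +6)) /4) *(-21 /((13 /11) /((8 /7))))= -57266 /351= -163.15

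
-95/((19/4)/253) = -5060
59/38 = 1.55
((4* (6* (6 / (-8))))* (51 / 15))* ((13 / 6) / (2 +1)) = -221 / 5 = -44.20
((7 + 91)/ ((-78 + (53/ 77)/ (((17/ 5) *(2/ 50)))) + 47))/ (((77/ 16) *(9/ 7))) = -93296/ 152793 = -0.61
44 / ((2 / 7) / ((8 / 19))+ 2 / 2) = 1232 / 47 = 26.21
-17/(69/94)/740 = -799/25530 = -0.03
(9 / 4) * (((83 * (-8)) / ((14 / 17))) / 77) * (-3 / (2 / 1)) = 38097 / 1078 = 35.34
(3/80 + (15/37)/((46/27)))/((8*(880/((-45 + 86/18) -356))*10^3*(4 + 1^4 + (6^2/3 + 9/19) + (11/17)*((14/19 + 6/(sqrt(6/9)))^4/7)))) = -33876302537777263901449/576862666362227673260236800000 + 45264691457289370759*sqrt(6)/5244206057838433393274880000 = -0.00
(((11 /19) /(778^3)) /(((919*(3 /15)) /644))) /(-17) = -8855 /34945948564706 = -0.00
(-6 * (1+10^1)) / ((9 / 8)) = -176 / 3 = -58.67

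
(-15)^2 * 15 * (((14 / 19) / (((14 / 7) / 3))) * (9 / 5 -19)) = -1219050 / 19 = -64160.53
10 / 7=1.43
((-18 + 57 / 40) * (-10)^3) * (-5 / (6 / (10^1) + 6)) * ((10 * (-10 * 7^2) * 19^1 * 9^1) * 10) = 1157349375000 / 11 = 105213579545.45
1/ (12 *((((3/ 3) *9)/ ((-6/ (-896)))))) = 1/ 16128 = 0.00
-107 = -107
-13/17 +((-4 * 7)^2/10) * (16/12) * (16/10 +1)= 345553/1275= 271.02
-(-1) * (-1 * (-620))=620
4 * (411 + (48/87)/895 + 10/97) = 4140036348/2517635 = 1644.41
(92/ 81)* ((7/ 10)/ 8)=161/ 1620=0.10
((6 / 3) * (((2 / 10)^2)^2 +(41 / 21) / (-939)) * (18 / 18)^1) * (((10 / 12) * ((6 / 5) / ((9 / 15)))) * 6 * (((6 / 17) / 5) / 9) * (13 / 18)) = -307112 / 5656888125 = -0.00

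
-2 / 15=-0.13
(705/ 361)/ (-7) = -705/ 2527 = -0.28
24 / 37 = 0.65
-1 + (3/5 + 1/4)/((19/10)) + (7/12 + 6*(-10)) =-13673/228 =-59.97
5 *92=460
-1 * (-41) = 41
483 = 483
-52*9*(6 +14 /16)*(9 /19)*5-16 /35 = -10135733 /1330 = -7620.85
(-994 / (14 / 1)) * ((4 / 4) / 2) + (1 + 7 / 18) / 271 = -86572 / 2439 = -35.49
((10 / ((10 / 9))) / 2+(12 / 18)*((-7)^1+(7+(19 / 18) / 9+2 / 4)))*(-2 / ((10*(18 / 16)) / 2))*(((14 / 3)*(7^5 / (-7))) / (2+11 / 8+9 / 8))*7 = 8986501216 / 295245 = 30437.44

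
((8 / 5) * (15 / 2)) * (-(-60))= 720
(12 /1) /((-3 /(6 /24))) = -1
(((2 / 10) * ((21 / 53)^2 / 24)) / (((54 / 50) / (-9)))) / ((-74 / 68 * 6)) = 4165 / 2494392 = 0.00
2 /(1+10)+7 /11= 9 /11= 0.82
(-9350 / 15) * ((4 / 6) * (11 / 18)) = -20570 / 81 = -253.95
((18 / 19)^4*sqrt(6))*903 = 94793328*sqrt(6) / 130321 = 1781.72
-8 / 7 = -1.14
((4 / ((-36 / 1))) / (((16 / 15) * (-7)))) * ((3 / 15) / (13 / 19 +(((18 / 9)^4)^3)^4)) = 0.00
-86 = -86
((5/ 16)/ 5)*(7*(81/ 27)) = 21/ 16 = 1.31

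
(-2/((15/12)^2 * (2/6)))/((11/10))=-192/55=-3.49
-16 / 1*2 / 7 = -32 / 7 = -4.57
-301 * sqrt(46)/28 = -43 * sqrt(46)/4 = -72.91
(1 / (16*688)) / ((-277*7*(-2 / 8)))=1 / 5336128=0.00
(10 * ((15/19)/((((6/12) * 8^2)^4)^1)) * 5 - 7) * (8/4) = -69729929/4980736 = -14.00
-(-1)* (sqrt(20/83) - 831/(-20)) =2* sqrt(415)/83 + 831/20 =42.04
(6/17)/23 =6/391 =0.02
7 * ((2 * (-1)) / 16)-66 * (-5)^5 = 1649993 / 8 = 206249.12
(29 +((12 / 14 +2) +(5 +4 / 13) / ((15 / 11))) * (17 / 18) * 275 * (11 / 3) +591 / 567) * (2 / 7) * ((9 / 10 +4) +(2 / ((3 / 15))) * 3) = 3691589729 / 57330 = 64391.94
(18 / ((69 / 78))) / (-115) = -468 / 2645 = -0.18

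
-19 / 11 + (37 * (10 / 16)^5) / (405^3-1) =-41358862489533 / 23944605335552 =-1.73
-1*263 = -263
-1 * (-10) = 10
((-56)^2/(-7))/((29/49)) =-21952/29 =-756.97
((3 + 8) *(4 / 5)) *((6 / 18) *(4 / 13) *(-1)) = -176 / 195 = -0.90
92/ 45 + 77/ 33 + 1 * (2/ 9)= 23/ 5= 4.60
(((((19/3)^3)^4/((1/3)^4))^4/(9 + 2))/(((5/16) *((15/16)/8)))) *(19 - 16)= 96447273109499102312023380000000000000000000000.00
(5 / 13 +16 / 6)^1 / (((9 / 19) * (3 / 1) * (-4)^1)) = -2261 / 4212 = -0.54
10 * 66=660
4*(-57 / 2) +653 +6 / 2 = 542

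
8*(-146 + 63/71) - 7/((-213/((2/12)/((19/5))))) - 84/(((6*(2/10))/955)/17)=-27623467873/24282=-1137610.90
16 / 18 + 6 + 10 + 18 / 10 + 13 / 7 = 6472 / 315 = 20.55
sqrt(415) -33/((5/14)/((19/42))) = -209/5+sqrt(415) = -21.43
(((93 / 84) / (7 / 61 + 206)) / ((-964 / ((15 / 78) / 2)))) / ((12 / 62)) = -293105 / 105883569792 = -0.00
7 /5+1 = 12 /5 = 2.40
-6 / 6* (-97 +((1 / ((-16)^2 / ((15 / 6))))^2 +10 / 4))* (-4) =-24772583 / 65536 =-378.00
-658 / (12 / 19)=-6251 / 6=-1041.83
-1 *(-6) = 6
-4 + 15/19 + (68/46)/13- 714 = -4073827/5681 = -717.10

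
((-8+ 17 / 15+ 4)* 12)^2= 1183.36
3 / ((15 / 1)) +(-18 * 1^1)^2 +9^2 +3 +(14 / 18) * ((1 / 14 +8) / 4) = 409.77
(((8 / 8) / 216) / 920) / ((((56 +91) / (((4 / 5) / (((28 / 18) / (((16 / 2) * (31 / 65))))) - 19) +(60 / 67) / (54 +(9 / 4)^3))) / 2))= -723976973 / 621139752324000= -0.00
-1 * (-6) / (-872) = -3 / 436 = -0.01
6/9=2/3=0.67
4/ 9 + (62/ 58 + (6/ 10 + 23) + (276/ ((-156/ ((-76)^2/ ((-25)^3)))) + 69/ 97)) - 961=-4805790021559/ 5142515625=-934.52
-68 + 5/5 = -67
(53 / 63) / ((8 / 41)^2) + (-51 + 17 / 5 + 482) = 9202969 / 20160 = 456.50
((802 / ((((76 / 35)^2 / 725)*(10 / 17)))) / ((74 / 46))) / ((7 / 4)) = 74466.04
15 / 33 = 0.45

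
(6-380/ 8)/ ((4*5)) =-83/ 40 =-2.08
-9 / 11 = -0.82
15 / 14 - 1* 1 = 1 / 14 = 0.07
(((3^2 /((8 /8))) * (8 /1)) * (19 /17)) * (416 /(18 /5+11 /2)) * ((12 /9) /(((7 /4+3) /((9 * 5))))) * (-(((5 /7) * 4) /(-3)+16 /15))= -4423680 /833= -5310.54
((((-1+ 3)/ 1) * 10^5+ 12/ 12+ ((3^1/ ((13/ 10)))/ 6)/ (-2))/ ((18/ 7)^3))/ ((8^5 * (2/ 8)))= 1783607203/ 1242169344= 1.44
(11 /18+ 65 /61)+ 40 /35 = 21671 /7686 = 2.82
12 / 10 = 6 / 5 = 1.20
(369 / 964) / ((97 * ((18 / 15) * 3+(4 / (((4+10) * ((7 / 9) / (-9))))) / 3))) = 10045 / 6358544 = 0.00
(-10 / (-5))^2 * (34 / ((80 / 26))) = 221 / 5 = 44.20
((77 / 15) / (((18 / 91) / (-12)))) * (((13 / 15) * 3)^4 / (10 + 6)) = -200126927 / 225000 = -889.45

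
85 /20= 17 /4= 4.25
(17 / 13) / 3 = 17 / 39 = 0.44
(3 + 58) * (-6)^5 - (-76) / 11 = -5217620 / 11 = -474329.09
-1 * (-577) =577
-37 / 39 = -0.95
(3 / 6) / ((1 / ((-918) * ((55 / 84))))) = -8415 / 28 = -300.54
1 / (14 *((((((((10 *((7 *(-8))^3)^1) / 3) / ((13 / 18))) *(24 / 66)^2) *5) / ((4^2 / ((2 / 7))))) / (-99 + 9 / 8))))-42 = -23602379847 / 561971200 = -42.00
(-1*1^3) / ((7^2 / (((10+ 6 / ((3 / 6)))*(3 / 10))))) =-33 / 245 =-0.13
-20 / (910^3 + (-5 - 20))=-4 / 150714195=-0.00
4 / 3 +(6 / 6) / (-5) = 17 / 15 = 1.13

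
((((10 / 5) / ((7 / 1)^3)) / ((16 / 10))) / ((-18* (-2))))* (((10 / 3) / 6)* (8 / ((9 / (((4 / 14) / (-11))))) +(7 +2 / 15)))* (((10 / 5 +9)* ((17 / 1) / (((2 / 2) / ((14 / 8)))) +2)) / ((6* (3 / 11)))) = 172089445 / 2016379008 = 0.09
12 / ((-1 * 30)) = -0.40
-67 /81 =-0.83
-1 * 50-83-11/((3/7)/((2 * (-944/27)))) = 134603/81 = 1661.77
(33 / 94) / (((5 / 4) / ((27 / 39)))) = 594 / 3055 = 0.19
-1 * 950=-950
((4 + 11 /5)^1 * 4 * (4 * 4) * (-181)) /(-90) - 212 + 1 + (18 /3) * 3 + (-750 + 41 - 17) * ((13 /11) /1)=-56923 /225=-252.99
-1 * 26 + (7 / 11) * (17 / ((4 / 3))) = -17.89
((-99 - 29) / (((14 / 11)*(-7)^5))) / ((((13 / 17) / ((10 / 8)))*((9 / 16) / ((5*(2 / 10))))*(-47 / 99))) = -2632960 / 71883539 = -0.04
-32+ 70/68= -1053/34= -30.97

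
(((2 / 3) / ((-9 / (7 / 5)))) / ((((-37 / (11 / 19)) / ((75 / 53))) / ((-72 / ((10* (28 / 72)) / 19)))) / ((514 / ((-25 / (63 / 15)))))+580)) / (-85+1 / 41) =175251384 / 83289136411325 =0.00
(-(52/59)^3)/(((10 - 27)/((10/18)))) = 703040/31422987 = 0.02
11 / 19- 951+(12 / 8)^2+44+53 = -64689 / 76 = -851.17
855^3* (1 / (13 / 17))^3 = 1397703495.85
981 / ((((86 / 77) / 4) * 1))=3513.35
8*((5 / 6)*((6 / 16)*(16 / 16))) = 2.50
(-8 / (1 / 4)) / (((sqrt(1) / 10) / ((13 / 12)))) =-1040 / 3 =-346.67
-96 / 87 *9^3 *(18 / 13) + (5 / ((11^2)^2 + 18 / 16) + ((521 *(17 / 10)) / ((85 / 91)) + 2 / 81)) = -165.56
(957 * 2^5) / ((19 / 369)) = 11300256 / 19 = 594750.32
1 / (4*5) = 1 / 20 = 0.05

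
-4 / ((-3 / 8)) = 10.67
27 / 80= 0.34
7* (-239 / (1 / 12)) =-20076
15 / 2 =7.50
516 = 516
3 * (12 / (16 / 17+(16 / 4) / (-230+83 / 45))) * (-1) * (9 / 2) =-14137659 / 80606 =-175.39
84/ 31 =2.71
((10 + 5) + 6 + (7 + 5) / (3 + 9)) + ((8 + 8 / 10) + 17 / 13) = 2087 / 65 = 32.11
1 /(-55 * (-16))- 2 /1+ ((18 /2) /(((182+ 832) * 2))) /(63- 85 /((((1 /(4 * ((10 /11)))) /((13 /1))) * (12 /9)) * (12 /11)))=-1604967449 /802939280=-2.00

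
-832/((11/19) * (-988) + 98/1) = 416/237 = 1.76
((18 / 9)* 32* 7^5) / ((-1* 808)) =-134456 / 101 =-1331.25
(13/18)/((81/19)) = 247/1458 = 0.17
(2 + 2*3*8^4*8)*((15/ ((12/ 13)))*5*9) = 287542125/ 2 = 143771062.50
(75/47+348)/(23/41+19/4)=65.83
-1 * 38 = -38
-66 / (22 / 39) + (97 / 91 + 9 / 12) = -41927 / 364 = -115.18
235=235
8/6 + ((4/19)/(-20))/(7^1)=2657/1995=1.33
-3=-3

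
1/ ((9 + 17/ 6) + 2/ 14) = 42/ 503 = 0.08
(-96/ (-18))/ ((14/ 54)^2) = 3888/ 49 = 79.35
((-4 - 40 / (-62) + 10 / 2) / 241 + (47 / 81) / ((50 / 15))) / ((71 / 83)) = 30287281 / 143219070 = 0.21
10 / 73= 0.14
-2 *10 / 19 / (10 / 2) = -0.21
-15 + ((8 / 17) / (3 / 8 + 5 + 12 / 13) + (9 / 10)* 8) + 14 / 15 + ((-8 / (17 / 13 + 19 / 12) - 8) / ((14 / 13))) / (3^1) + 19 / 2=-8783337 / 14061278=-0.62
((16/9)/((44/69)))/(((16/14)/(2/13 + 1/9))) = 4991/7722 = 0.65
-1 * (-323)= 323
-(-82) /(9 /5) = 410 /9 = 45.56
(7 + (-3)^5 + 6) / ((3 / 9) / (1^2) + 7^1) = -345 / 11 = -31.36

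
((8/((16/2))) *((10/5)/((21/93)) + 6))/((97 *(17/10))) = 1040/11543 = 0.09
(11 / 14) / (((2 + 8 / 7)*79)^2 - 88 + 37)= 77 / 6036290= 0.00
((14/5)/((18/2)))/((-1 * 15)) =-14/675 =-0.02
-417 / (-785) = 417 / 785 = 0.53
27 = 27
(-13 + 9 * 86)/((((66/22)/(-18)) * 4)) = -2283/2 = -1141.50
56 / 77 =8 / 11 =0.73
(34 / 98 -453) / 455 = -4436 / 4459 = -0.99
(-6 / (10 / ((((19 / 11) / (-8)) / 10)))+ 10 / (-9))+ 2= 35713 / 39600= 0.90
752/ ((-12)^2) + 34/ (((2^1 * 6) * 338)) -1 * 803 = -4853629/ 6084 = -797.77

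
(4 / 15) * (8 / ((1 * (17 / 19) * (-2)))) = -304 / 255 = -1.19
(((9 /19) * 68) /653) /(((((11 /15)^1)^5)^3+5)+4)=133995530456542968750 /24474186299817920186291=0.01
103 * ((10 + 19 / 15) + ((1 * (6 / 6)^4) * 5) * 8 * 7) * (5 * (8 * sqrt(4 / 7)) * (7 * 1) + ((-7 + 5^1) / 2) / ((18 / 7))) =-3150049 / 270 + 7200112 * sqrt(7) / 3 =6338235.07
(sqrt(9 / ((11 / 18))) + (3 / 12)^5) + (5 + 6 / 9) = 9 *sqrt(22) / 11 + 17411 / 3072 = 9.51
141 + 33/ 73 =10326/ 73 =141.45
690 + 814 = 1504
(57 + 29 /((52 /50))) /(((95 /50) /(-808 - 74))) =-39404.33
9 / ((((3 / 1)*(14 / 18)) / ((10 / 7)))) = 270 / 49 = 5.51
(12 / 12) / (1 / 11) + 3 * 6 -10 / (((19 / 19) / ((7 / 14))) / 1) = 24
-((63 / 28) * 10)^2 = -2025 / 4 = -506.25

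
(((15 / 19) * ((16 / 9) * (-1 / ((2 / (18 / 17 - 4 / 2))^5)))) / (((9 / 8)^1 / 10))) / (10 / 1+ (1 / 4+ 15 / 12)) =419430400 / 16752892743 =0.03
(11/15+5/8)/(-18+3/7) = -1141/14760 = -0.08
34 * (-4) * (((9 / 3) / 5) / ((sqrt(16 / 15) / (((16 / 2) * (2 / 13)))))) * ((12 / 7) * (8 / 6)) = -26112 * sqrt(15) / 455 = -222.27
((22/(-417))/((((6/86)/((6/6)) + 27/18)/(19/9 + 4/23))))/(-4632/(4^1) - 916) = 447458/12084228405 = 0.00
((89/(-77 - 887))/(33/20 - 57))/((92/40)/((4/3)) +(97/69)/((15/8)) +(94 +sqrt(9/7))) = 2289232563800/132387892956260421 - 3389832000 * sqrt(7)/44129297652086807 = 0.00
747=747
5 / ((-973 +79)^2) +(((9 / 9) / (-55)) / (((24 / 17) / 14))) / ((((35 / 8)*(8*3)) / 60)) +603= 26502133211 / 43957980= 602.90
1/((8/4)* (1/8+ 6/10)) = 20/29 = 0.69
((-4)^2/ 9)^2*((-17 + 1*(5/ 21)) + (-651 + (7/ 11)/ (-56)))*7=-39489440/ 2673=-14773.45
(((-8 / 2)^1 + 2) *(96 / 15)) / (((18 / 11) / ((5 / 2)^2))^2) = -186.73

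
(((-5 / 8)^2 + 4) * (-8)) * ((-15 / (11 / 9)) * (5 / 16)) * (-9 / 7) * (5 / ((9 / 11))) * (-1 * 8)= 948375 / 112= 8467.63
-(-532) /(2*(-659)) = -266 /659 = -0.40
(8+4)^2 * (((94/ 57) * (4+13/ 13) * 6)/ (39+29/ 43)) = 2910240/ 16207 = 179.57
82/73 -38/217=0.95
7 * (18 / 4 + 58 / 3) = 1001 / 6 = 166.83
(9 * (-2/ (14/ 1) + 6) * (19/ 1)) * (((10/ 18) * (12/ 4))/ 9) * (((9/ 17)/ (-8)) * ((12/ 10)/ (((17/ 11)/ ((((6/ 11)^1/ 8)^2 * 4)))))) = -63099/ 356048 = -0.18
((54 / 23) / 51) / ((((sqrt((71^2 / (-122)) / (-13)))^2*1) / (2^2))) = 114192 / 1971031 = 0.06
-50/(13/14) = -700/13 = -53.85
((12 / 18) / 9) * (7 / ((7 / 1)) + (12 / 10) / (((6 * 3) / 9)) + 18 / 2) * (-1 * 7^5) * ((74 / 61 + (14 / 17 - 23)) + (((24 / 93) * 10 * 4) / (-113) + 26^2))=-4238576099620618 / 490402485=-8643055.92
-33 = -33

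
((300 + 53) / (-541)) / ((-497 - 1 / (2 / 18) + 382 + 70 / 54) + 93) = 9531 / 433882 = 0.02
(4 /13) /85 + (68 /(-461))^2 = 5959604 /234835705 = 0.03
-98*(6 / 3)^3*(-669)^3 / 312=9780998094 / 13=752384468.77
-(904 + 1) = -905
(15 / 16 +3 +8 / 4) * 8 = 95 / 2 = 47.50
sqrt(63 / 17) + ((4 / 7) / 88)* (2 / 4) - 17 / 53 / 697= 1865 / 669284 + 3* sqrt(119) / 17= 1.93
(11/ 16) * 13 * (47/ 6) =6721/ 96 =70.01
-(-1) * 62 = 62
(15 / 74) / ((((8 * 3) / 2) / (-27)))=-0.46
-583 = -583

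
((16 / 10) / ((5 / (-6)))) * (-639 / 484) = 7668 / 3025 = 2.53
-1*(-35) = 35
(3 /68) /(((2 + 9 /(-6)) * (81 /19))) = 19 /918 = 0.02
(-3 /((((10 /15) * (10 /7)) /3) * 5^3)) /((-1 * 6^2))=21 /10000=0.00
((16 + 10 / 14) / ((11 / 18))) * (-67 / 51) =-47034 / 1309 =-35.93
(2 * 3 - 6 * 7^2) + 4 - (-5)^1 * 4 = -264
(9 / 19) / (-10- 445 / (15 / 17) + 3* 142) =-27 / 5035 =-0.01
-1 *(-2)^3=8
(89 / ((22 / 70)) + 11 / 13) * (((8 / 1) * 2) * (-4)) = -2599424 / 143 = -18177.79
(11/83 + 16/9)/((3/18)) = 11.46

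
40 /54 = 20 /27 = 0.74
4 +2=6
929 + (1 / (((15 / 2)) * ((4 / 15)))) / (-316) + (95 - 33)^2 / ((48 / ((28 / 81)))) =146923325 / 153576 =956.68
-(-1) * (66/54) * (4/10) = 22/45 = 0.49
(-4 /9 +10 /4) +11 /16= 2.74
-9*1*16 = -144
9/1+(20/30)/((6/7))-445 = -3917/9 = -435.22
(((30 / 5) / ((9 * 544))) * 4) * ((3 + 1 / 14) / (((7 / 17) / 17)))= 731 / 1176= 0.62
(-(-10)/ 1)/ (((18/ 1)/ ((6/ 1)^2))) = 20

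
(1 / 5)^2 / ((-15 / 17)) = -17 / 375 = -0.05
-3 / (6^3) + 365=364.99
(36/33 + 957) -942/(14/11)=16782/77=217.95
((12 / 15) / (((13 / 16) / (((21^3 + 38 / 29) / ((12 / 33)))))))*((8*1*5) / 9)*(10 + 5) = 1890993280 / 1131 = 1671965.76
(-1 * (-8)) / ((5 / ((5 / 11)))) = 0.73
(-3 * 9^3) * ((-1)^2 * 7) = -15309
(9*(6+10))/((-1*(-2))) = 72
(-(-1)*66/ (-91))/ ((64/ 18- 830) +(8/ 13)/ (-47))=13959/ 15906415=0.00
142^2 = 20164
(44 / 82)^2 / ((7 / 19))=0.78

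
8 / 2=4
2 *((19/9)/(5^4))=38/5625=0.01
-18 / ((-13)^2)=-18 / 169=-0.11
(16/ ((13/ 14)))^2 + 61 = 60485/ 169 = 357.90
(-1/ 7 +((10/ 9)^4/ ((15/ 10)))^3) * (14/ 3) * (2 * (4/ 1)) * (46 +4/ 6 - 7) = 92104862388584752/ 68630377364883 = 1342.04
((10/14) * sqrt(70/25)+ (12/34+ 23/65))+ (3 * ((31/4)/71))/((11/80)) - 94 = -78457209/863005+ sqrt(70)/7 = -89.72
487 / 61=7.98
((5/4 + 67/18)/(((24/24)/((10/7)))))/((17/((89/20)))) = 15931/8568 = 1.86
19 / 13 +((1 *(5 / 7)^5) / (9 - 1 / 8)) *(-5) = 21047643 / 15512861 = 1.36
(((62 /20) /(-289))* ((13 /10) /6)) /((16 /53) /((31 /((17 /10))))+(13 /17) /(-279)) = -0.17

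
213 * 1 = 213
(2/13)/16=1/104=0.01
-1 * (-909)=909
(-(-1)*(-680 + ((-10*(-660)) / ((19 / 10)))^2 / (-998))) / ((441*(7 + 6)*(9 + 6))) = -460098904 / 3098210661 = -0.15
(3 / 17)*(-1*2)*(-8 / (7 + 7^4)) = 6 / 5117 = 0.00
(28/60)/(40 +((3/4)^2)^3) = 28672/2468535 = 0.01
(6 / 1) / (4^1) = 3 / 2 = 1.50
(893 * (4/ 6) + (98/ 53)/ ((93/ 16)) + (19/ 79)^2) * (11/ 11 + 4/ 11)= 91625715875/ 112793593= 812.33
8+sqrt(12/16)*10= 8+5*sqrt(3)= 16.66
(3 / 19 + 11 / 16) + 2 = 865 / 304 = 2.85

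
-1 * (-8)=8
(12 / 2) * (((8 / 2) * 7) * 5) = 840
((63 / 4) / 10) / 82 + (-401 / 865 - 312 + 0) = -177293437 / 567440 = -312.44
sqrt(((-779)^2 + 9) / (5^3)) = sqrt(121370) / 5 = 69.68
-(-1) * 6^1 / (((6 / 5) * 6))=5 / 6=0.83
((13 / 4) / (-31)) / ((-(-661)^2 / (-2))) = -13 / 27089102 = -0.00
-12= -12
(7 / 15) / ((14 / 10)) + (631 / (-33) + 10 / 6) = -565 / 33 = -17.12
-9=-9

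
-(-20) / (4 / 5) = 25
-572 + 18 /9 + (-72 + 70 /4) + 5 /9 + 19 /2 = -5530 /9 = -614.44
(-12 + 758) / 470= 373 / 235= 1.59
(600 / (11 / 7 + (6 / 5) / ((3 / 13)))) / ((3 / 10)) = 70000 / 237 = 295.36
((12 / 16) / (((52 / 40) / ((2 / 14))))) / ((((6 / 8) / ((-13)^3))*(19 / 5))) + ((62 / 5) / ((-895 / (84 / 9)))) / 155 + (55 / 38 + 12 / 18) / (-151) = -171336283421 / 2696142750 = -63.55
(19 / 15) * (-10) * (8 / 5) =-304 / 15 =-20.27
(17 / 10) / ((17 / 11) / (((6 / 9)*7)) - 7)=-1309 / 5135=-0.25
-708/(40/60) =-1062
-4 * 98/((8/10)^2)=-1225/2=-612.50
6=6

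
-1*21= -21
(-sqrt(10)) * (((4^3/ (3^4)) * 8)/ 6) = -256 * sqrt(10)/ 243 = -3.33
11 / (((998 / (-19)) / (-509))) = 106381 / 998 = 106.59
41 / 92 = 0.45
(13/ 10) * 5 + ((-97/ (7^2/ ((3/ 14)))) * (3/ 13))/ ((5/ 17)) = 137497/ 22295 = 6.17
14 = 14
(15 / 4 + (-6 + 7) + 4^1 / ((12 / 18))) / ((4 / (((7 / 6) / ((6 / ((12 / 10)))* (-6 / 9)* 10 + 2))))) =-301 / 3008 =-0.10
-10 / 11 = -0.91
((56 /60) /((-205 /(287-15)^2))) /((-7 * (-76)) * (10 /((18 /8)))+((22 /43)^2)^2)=-663958504608 /4660815526475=-0.14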